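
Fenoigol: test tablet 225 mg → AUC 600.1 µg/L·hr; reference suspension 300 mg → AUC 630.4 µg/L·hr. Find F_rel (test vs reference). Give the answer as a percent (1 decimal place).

F_rel = (AUC_test/D_test) / (AUC_ref/D_ref)
      = (600.1/225) / (630.4/300)
      = 2.66711 / 2.10133 = 1.2692 = 126.92%

F_rel = 126.9%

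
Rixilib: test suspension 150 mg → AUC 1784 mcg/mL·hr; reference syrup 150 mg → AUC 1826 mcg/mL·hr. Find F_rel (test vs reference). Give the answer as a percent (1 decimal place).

F_rel = (AUC_test/D_test) / (AUC_ref/D_ref)
      = (1784/150) / (1826/150)
      = 11.8933 / 12.1733 = 0.9770 = 97.70%

F_rel = 97.7%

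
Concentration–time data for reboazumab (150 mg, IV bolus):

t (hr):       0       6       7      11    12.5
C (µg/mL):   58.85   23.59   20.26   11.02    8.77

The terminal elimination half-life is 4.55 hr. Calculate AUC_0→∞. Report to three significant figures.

Trapezoidal AUC_0→12.5:
  [0→6]: (58.85+23.59)/2 × 6 = 247.32
  [6→7]: (23.59+20.26)/2 × 1 = 21.925
  [7→11]: (20.26+11.02)/2 × 4 = 62.56
  [11→12.5]: (11.02+8.77)/2 × 1.5 = 14.8425
  Sum = 346.6475 µg/mL·hr
k_e = ln2 / t½ = 0.693147 / 4.55 = 0.1523 hr^-1
Extrapolated tail: C_last / k_e = 8.77 / 0.1523 = 57.584
AUC_0→∞ = 346.6475 + 57.584 = 404.2315 µg/mL·hr

AUC = 404 µg/mL·hr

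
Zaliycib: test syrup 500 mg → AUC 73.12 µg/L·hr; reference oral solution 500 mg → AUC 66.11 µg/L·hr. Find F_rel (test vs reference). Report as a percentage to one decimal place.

F_rel = (AUC_test/D_test) / (AUC_ref/D_ref)
      = (73.12/500) / (66.11/500)
      = 0.14624 / 0.13222 = 1.1060 = 110.60%

F_rel = 110.6%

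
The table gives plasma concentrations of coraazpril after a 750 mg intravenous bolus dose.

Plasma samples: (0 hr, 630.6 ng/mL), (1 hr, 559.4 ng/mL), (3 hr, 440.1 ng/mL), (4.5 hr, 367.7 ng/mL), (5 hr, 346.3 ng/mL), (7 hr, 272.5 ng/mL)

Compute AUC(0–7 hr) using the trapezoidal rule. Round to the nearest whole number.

Trapezoidal AUC_0→7:
  [0→1]: (630.6+559.4)/2 × 1 = 595.0
  [1→3]: (559.4+440.1)/2 × 2 = 999.5
  [3→4.5]: (440.1+367.7)/2 × 1.5 = 605.85
  [4.5→5]: (367.7+346.3)/2 × 0.5 = 178.5
  [5→7]: (346.3+272.5)/2 × 2 = 618.8
  Sum = 2997.65 ng/mL·hr

AUC = 2998 ng/mL·hr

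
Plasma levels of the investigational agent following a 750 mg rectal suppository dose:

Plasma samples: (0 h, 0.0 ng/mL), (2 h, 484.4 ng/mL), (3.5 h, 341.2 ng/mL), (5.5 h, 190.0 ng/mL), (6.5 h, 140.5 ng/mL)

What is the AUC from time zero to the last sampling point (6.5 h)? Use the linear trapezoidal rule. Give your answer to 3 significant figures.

Trapezoidal AUC_0→6.5:
  [0→2]: (0.0+484.4)/2 × 2 = 484.4
  [2→3.5]: (484.4+341.2)/2 × 1.5 = 619.2
  [3.5→5.5]: (341.2+190.0)/2 × 2 = 531.2
  [5.5→6.5]: (190.0+140.5)/2 × 1 = 165.25
  Sum = 1800.05 ng/mL·h

AUC = 1800 ng/mL·h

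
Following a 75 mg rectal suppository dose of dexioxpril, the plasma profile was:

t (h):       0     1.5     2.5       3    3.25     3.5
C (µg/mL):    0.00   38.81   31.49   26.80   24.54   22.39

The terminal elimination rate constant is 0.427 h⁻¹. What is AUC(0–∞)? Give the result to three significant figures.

AUC = 144 µg/mL·h

Trapezoidal AUC_0→3.5:
  [0→1.5]: (0.00+38.81)/2 × 1.5 = 29.1075
  [1.5→2.5]: (38.81+31.49)/2 × 1 = 35.15
  [2.5→3]: (31.49+26.80)/2 × 0.5 = 14.5725
  [3→3.25]: (26.80+24.54)/2 × 0.25 = 6.4175
  [3.25→3.5]: (24.54+22.39)/2 × 0.25 = 5.86625
  Sum = 91.11375 µg/mL·h
Extrapolated tail: C_last / k_e = 22.39 / 0.427 = 52.436
AUC_0→∞ = 91.11375 + 52.436 = 143.54975 µg/mL·h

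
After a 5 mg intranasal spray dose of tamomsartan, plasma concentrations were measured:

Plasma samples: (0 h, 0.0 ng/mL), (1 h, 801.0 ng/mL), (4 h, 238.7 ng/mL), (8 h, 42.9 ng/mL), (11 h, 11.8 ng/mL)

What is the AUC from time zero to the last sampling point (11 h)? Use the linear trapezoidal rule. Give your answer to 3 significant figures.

Trapezoidal AUC_0→11:
  [0→1]: (0.0+801.0)/2 × 1 = 400.5
  [1→4]: (801.0+238.7)/2 × 3 = 1559.55
  [4→8]: (238.7+42.9)/2 × 4 = 563.2
  [8→11]: (42.9+11.8)/2 × 3 = 82.05
  Sum = 2605.3 ng/mL·h

AUC = 2610 ng/mL·h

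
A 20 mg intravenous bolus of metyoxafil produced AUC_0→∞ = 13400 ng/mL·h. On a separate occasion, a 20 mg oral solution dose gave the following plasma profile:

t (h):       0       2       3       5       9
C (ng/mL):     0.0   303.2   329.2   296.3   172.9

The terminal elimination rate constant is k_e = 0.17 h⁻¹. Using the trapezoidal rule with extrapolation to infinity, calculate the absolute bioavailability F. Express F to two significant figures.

Trapezoidal AUC_0→9 (oral solution):
  [0→2]: (0.0+303.2)/2 × 2 = 303.2
  [2→3]: (303.2+329.2)/2 × 1 = 316.2
  [3→5]: (329.2+296.3)/2 × 2 = 625.5
  [5→9]: (296.3+172.9)/2 × 4 = 938.4
  Sum = 2183.3 ng/mL·h
Tail: C_last/k_e = 172.9/0.17 = 1017.059
AUC_0→∞ (oral solution) = 2183.3 + 1017.059 = 3200.359 ng/mL·h
F = (AUC_ev/D_ev)/(AUC_iv/D_iv) = (3200.359/20)/(13400/20) = 160.01795/670 = 0.2388

F = 0.24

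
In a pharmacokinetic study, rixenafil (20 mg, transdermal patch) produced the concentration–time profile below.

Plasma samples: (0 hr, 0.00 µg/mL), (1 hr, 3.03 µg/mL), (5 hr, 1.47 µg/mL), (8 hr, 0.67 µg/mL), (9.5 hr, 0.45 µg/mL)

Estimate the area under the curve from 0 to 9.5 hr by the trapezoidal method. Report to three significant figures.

Trapezoidal AUC_0→9.5:
  [0→1]: (0.00+3.03)/2 × 1 = 1.515
  [1→5]: (3.03+1.47)/2 × 4 = 9.0
  [5→8]: (1.47+0.67)/2 × 3 = 3.21
  [8→9.5]: (0.67+0.45)/2 × 1.5 = 0.84
  Sum = 14.565 µg/mL·hr

AUC = 14.6 µg/mL·hr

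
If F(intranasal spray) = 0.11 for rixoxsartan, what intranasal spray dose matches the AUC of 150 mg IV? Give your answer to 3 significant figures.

For equal systemic exposure: F × D_ev = D_iv
D_ev = D_iv / F = 150 / 0.11 = 1363.64 mg

D_intranasal = 1360 mg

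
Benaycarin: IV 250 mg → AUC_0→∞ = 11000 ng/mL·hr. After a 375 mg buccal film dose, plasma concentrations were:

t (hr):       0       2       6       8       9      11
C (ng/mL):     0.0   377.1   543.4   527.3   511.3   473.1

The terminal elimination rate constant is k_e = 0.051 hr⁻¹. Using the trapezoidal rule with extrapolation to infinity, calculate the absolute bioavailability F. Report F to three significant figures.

Trapezoidal AUC_0→11 (buccal film):
  [0→2]: (0.0+377.1)/2 × 2 = 377.1
  [2→6]: (377.1+543.4)/2 × 4 = 1841.0
  [6→8]: (543.4+527.3)/2 × 2 = 1070.7
  [8→9]: (527.3+511.3)/2 × 1 = 519.3
  [9→11]: (511.3+473.1)/2 × 2 = 984.4
  Sum = 4792.5 ng/mL·hr
Tail: C_last/k_e = 473.1/0.051 = 9276.471
AUC_0→∞ (buccal film) = 4792.5 + 9276.471 = 14068.971 ng/mL·hr
F = (AUC_ev/D_ev)/(AUC_iv/D_iv) = (14068.971/375)/(11000/250) = 37.517256/44 = 0.8527

F = 0.853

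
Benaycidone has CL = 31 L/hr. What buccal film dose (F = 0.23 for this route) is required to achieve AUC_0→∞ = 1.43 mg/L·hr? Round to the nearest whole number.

Dose = CL × AUC_0→∞ / F
     = 31 × 1.43 / 0.23 = 192.739 mg

Dose = 193 mg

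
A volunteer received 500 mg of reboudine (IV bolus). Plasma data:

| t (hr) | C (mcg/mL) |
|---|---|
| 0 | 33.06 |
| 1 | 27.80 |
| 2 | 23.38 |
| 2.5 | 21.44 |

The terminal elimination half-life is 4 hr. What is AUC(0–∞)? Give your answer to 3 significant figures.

Trapezoidal AUC_0→2.5:
  [0→1]: (33.06+27.80)/2 × 1 = 30.43
  [1→2]: (27.80+23.38)/2 × 1 = 25.59
  [2→2.5]: (23.38+21.44)/2 × 0.5 = 11.205
  Sum = 67.225 mcg/mL·hr
k_e = ln2 / t½ = 0.693147 / 4 = 0.1733 hr^-1
Extrapolated tail: C_last / k_e = 21.44 / 0.1733 = 123.716
AUC_0→∞ = 67.225 + 123.716 = 190.941 mcg/mL·hr

AUC = 191 mcg/mL·hr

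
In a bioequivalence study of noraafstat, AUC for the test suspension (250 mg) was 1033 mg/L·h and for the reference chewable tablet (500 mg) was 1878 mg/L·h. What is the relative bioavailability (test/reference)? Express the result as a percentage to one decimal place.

F_rel = 110.0%

F_rel = (AUC_test/D_test) / (AUC_ref/D_ref)
      = (1033/250) / (1878/500)
      = 4.132 / 3.756 = 1.1001 = 110.01%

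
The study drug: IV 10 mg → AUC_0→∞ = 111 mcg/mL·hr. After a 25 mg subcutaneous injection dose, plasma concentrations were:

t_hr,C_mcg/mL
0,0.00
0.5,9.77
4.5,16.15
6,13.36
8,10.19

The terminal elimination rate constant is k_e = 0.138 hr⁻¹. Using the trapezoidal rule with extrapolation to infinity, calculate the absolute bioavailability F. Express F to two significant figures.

Trapezoidal AUC_0→8 (subcutaneous injection):
  [0→0.5]: (0.00+9.77)/2 × 0.5 = 2.4425
  [0.5→4.5]: (9.77+16.15)/2 × 4 = 51.84
  [4.5→6]: (16.15+13.36)/2 × 1.5 = 22.1325
  [6→8]: (13.36+10.19)/2 × 2 = 23.55
  Sum = 99.965 mcg/mL·hr
Tail: C_last/k_e = 10.19/0.138 = 73.841
AUC_0→∞ (subcutaneous injection) = 99.965 + 73.841 = 173.806 mcg/mL·hr
F = (AUC_ev/D_ev)/(AUC_iv/D_iv) = (173.806/25)/(111/10) = 6.95224/11.1 = 0.6263

F = 0.63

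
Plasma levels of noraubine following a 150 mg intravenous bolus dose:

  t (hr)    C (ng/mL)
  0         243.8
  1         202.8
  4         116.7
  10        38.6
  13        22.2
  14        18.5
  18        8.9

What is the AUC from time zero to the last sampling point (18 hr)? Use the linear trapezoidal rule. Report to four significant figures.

AUC = 1335 ng/mL·hr

Trapezoidal AUC_0→18:
  [0→1]: (243.8+202.8)/2 × 1 = 223.3
  [1→4]: (202.8+116.7)/2 × 3 = 479.25
  [4→10]: (116.7+38.6)/2 × 6 = 465.9
  [10→13]: (38.6+22.2)/2 × 3 = 91.2
  [13→14]: (22.2+18.5)/2 × 1 = 20.35
  [14→18]: (18.5+8.9)/2 × 4 = 54.8
  Sum = 1334.8 ng/mL·hr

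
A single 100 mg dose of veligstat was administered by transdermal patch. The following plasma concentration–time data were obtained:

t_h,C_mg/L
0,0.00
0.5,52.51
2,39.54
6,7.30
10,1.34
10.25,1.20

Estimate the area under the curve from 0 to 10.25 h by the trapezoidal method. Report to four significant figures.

Trapezoidal AUC_0→10.25:
  [0→0.5]: (0.00+52.51)/2 × 0.5 = 13.1275
  [0.5→2]: (52.51+39.54)/2 × 1.5 = 69.0375
  [2→6]: (39.54+7.30)/2 × 4 = 93.68
  [6→10]: (7.30+1.34)/2 × 4 = 17.28
  [10→10.25]: (1.34+1.20)/2 × 0.25 = 0.3175
  Sum = 193.4425 mg/L·h

AUC = 193.4 mg/L·h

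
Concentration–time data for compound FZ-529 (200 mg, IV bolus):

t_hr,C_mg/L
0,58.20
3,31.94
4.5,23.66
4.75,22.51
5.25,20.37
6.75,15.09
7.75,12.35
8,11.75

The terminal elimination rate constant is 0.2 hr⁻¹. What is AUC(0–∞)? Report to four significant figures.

AUC = 295.5 mg/L·hr

Trapezoidal AUC_0→8:
  [0→3]: (58.20+31.94)/2 × 3 = 135.21
  [3→4.5]: (31.94+23.66)/2 × 1.5 = 41.7
  [4.5→4.75]: (23.66+22.51)/2 × 0.25 = 5.77125
  [4.75→5.25]: (22.51+20.37)/2 × 0.5 = 10.72
  [5.25→6.75]: (20.37+15.09)/2 × 1.5 = 26.595
  [6.75→7.75]: (15.09+12.35)/2 × 1 = 13.72
  [7.75→8]: (12.35+11.75)/2 × 0.25 = 3.0125
  Sum = 236.72875 mg/L·hr
Extrapolated tail: C_last / k_e = 11.75 / 0.2 = 58.750
AUC_0→∞ = 236.72875 + 58.750 = 295.47875 mg/L·hr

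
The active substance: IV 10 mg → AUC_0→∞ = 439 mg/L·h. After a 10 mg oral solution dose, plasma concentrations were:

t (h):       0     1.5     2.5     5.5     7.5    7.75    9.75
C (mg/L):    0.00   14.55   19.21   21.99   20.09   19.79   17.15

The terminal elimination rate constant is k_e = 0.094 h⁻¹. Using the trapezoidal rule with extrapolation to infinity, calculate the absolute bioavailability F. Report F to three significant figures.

Trapezoidal AUC_0→9.75 (oral solution):
  [0→1.5]: (0.00+14.55)/2 × 1.5 = 10.9125
  [1.5→2.5]: (14.55+19.21)/2 × 1 = 16.88
  [2.5→5.5]: (19.21+21.99)/2 × 3 = 61.8
  [5.5→7.5]: (21.99+20.09)/2 × 2 = 42.08
  [7.5→7.75]: (20.09+19.79)/2 × 0.25 = 4.985
  [7.75→9.75]: (19.79+17.15)/2 × 2 = 36.94
  Sum = 173.5975 mg/L·h
Tail: C_last/k_e = 17.15/0.094 = 182.447
AUC_0→∞ (oral solution) = 173.5975 + 182.447 = 356.0445 mg/L·h
F = (AUC_ev/D_ev)/(AUC_iv/D_iv) = (356.0445/10)/(439/10) = 35.60445/43.9 = 0.8110

F = 0.811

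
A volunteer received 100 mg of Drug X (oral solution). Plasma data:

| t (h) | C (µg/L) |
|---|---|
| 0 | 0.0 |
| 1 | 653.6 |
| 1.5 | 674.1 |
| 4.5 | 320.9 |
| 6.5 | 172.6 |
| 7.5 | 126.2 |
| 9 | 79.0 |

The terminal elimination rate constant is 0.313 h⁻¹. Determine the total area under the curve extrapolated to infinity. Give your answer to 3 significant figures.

AUC = 3200 µg/L·h

Trapezoidal AUC_0→9:
  [0→1]: (0.0+653.6)/2 × 1 = 326.8
  [1→1.5]: (653.6+674.1)/2 × 0.5 = 331.925
  [1.5→4.5]: (674.1+320.9)/2 × 3 = 1492.5
  [4.5→6.5]: (320.9+172.6)/2 × 2 = 493.5
  [6.5→7.5]: (172.6+126.2)/2 × 1 = 149.4
  [7.5→9]: (126.2+79.0)/2 × 1.5 = 153.9
  Sum = 2948.025 µg/L·h
Extrapolated tail: C_last / k_e = 79.0 / 0.313 = 252.396
AUC_0→∞ = 2948.025 + 252.396 = 3200.421 µg/L·h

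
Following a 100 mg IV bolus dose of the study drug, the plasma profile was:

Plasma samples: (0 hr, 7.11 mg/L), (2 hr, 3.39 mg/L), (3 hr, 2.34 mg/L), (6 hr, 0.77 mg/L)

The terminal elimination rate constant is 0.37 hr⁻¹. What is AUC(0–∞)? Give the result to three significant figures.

Trapezoidal AUC_0→6:
  [0→2]: (7.11+3.39)/2 × 2 = 10.5
  [2→3]: (3.39+2.34)/2 × 1 = 2.865
  [3→6]: (2.34+0.77)/2 × 3 = 4.665
  Sum = 18.03 mg/L·hr
Extrapolated tail: C_last / k_e = 0.77 / 0.37 = 2.081
AUC_0→∞ = 18.03 + 2.081 = 20.111 mg/L·hr

AUC = 20.1 mg/L·hr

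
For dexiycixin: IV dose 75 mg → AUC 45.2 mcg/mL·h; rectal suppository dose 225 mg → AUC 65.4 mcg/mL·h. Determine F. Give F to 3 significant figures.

F = (AUC_ev / D_ev) / (AUC_iv / D_iv)
  = (65.4/225) / (45.2/75)
  = 0.290667 / 0.602667 = 0.4823

F = 0.482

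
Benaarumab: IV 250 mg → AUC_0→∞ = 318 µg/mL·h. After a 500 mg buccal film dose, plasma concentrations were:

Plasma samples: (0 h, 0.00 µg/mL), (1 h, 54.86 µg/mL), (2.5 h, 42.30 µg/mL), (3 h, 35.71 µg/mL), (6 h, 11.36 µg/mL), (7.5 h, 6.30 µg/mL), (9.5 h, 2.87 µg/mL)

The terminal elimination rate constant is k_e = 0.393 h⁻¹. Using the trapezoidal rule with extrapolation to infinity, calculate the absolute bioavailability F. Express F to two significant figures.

Trapezoidal AUC_0→9.5 (buccal film):
  [0→1]: (0.00+54.86)/2 × 1 = 27.43
  [1→2.5]: (54.86+42.30)/2 × 1.5 = 72.87
  [2.5→3]: (42.30+35.71)/2 × 0.5 = 19.5025
  [3→6]: (35.71+11.36)/2 × 3 = 70.605
  [6→7.5]: (11.36+6.30)/2 × 1.5 = 13.245
  [7.5→9.5]: (6.30+2.87)/2 × 2 = 9.17
  Sum = 212.8225 µg/mL·h
Tail: C_last/k_e = 2.87/0.393 = 7.303
AUC_0→∞ (buccal film) = 212.8225 + 7.303 = 220.1255 µg/mL·h
F = (AUC_ev/D_ev)/(AUC_iv/D_iv) = (220.1255/500)/(318/250) = 0.440251/1.272 = 0.3461

F = 0.35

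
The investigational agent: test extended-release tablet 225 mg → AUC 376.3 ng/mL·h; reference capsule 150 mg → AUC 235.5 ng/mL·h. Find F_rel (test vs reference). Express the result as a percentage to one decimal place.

F_rel = 106.5%

F_rel = (AUC_test/D_test) / (AUC_ref/D_ref)
      = (376.3/225) / (235.5/150)
      = 1.67244 / 1.57 = 1.0652 = 106.52%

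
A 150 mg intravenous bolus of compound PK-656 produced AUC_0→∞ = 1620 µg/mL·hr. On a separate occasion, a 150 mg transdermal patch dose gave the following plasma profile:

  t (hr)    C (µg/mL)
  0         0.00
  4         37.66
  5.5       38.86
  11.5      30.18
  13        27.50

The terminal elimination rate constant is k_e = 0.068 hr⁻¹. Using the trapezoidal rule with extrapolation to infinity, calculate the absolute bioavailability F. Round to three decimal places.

Trapezoidal AUC_0→13 (transdermal patch):
  [0→4]: (0.00+37.66)/2 × 4 = 75.32
  [4→5.5]: (37.66+38.86)/2 × 1.5 = 57.39
  [5.5→11.5]: (38.86+30.18)/2 × 6 = 207.12
  [11.5→13]: (30.18+27.50)/2 × 1.5 = 43.26
  Sum = 383.09 µg/mL·hr
Tail: C_last/k_e = 27.50/0.068 = 404.412
AUC_0→∞ (transdermal patch) = 383.09 + 404.412 = 787.502 µg/mL·hr
F = (AUC_ev/D_ev)/(AUC_iv/D_iv) = (787.502/150)/(1620/150) = 5.25001/10.8 = 0.4861

F = 0.486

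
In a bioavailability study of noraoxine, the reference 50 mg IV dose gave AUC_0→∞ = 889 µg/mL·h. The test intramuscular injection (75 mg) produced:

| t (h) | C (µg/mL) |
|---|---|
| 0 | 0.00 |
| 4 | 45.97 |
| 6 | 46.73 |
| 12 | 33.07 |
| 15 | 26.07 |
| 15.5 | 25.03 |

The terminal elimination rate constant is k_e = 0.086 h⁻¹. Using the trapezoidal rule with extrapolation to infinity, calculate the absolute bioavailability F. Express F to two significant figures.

Trapezoidal AUC_0→15.5 (intramuscular injection):
  [0→4]: (0.00+45.97)/2 × 4 = 91.94
  [4→6]: (45.97+46.73)/2 × 2 = 92.7
  [6→12]: (46.73+33.07)/2 × 6 = 239.4
  [12→15]: (33.07+26.07)/2 × 3 = 88.71
  [15→15.5]: (26.07+25.03)/2 × 0.5 = 12.775
  Sum = 525.525 µg/mL·h
Tail: C_last/k_e = 25.03/0.086 = 291.047
AUC_0→∞ (intramuscular injection) = 525.525 + 291.047 = 816.572 µg/mL·h
F = (AUC_ev/D_ev)/(AUC_iv/D_iv) = (816.572/75)/(889/50) = 10.8876/17.78 = 0.6124

F = 0.61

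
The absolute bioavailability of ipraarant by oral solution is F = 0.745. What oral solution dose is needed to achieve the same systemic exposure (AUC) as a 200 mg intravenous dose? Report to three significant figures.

D_oral = 268 mg

For equal systemic exposure: F × D_ev = D_iv
D_ev = D_iv / F = 200 / 0.745 = 268.456 mg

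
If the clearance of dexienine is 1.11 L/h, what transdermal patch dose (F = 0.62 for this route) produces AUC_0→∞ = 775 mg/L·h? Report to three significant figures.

Dose = CL × AUC_0→∞ / F
     = 1.11 × 775 / 0.62 = 1387.5 mg

Dose = 1390 mg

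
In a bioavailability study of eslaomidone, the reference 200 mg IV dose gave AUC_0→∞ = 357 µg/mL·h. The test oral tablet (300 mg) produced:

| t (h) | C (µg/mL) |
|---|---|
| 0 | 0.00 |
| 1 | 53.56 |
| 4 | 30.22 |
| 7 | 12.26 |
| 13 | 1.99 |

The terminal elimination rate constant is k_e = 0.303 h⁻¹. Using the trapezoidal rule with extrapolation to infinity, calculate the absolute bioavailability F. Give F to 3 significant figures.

Trapezoidal AUC_0→13 (oral tablet):
  [0→1]: (0.00+53.56)/2 × 1 = 26.78
  [1→4]: (53.56+30.22)/2 × 3 = 125.67
  [4→7]: (30.22+12.26)/2 × 3 = 63.72
  [7→13]: (12.26+1.99)/2 × 6 = 42.75
  Sum = 258.92 µg/mL·h
Tail: C_last/k_e = 1.99/0.303 = 6.568
AUC_0→∞ (oral tablet) = 258.92 + 6.568 = 265.488 µg/mL·h
F = (AUC_ev/D_ev)/(AUC_iv/D_iv) = (265.488/300)/(357/200) = 0.88496/1.785 = 0.4958

F = 0.496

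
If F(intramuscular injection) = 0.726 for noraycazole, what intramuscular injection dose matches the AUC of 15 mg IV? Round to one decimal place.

For equal systemic exposure: F × D_ev = D_iv
D_ev = D_iv / F = 15 / 0.726 = 20.6612 mg

D_intramuscular = 20.7 mg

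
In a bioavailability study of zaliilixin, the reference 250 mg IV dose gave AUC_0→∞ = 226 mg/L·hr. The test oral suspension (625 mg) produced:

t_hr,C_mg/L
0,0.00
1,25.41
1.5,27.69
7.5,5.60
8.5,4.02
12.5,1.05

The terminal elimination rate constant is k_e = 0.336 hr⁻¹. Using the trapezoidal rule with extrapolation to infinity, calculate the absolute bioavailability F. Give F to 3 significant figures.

F = 0.255

Trapezoidal AUC_0→12.5 (oral suspension):
  [0→1]: (0.00+25.41)/2 × 1 = 12.705
  [1→1.5]: (25.41+27.69)/2 × 0.5 = 13.275
  [1.5→7.5]: (27.69+5.60)/2 × 6 = 99.87
  [7.5→8.5]: (5.60+4.02)/2 × 1 = 4.81
  [8.5→12.5]: (4.02+1.05)/2 × 4 = 10.14
  Sum = 140.8 mg/L·hr
Tail: C_last/k_e = 1.05/0.336 = 3.125
AUC_0→∞ (oral suspension) = 140.8 + 3.125 = 143.925 mg/L·hr
F = (AUC_ev/D_ev)/(AUC_iv/D_iv) = (143.925/625)/(226/250) = 0.23028/0.904 = 0.2547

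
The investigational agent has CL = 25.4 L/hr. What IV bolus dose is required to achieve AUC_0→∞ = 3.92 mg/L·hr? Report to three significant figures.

Dose = 99.6 mg

Dose_iv = CL × AUC_0→∞
     = 25.4 × 3.92 = 99.568 mg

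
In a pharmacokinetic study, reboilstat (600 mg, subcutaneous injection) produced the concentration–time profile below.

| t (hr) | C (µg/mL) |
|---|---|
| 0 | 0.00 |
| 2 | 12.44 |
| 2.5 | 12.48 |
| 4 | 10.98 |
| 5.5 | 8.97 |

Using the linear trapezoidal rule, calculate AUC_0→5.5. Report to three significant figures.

Trapezoidal AUC_0→5.5:
  [0→2]: (0.00+12.44)/2 × 2 = 12.44
  [2→2.5]: (12.44+12.48)/2 × 0.5 = 6.23
  [2.5→4]: (12.48+10.98)/2 × 1.5 = 17.595
  [4→5.5]: (10.98+8.97)/2 × 1.5 = 14.9625
  Sum = 51.2275 µg/mL·hr

AUC = 51.2 µg/mL·hr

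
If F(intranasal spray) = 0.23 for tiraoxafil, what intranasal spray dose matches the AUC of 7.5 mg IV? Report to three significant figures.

D_intranasal = 32.6 mg

For equal systemic exposure: F × D_ev = D_iv
D_ev = D_iv / F = 7.5 / 0.23 = 32.6087 mg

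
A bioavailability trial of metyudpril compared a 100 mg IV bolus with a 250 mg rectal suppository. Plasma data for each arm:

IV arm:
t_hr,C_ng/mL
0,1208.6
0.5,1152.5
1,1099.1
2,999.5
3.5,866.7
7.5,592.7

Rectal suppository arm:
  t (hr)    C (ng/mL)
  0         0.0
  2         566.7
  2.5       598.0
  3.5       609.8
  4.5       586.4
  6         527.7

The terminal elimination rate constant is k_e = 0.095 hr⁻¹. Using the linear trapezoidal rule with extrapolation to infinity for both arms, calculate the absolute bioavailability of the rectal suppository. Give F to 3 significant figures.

Trapezoidal AUC_0→7.5 (IV):
  [0→0.5]: (1208.6+1152.5)/2 × 0.5 = 590.275
  [0.5→1]: (1152.5+1099.1)/2 × 0.5 = 562.9
  [1→2]: (1099.1+999.5)/2 × 1 = 1049.3
  [2→3.5]: (999.5+866.7)/2 × 1.5 = 1399.65
  [3.5→7.5]: (866.7+592.7)/2 × 4 = 2918.8
  Sum = 6520.925 ng/mL·hr
IV tail: 592.7/0.095 = 6238.947; AUC_iv,0→∞ = 6520.925 + 6238.947 = 12759.872 ng/mL·hr
Trapezoidal AUC_0→6 (rectal suppository):
  [0→2]: (0.0+566.7)/2 × 2 = 566.7
  [2→2.5]: (566.7+598.0)/2 × 0.5 = 291.175
  [2.5→3.5]: (598.0+609.8)/2 × 1 = 603.9
  [3.5→4.5]: (609.8+586.4)/2 × 1 = 598.1
  [4.5→6]: (586.4+527.7)/2 × 1.5 = 835.575
  Sum = 2895.45 ng/mL·hr
rectal suppository tail: 527.7/0.095 = 5554.737; AUC_ev,0→∞ = 2895.45 + 5554.737 = 8450.187 ng/mL·hr
F = (AUC_ev/D_ev)/(AUC_iv/D_iv) = (8450.187/250)/(12759.872/100) = 33.800748/127.59872 = 0.2649

F = 0.265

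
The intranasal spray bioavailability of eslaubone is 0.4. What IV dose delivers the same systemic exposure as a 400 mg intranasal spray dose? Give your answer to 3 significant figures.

Systemic exposure from an extravascular dose = F × D_ev, so the equivalent IV dose is F × D_ev.
D_iv = F × D_ev = 0.4 × 400 = 160 mg

D_iv = 160 mg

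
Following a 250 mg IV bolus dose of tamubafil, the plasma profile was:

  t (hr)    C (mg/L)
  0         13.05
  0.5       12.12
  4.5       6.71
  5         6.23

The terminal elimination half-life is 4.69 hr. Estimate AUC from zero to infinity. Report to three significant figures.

Trapezoidal AUC_0→5:
  [0→0.5]: (13.05+12.12)/2 × 0.5 = 6.2925
  [0.5→4.5]: (12.12+6.71)/2 × 4 = 37.66
  [4.5→5]: (6.71+6.23)/2 × 0.5 = 3.235
  Sum = 47.1875 mg/L·hr
k_e = ln2 / t½ = 0.693147 / 4.69 = 0.1478 hr^-1
Extrapolated tail: C_last / k_e = 6.23 / 0.1478 = 42.152
AUC_0→∞ = 47.1875 + 42.152 = 89.3395 mg/L·hr

AUC = 89.3 mg/L·hr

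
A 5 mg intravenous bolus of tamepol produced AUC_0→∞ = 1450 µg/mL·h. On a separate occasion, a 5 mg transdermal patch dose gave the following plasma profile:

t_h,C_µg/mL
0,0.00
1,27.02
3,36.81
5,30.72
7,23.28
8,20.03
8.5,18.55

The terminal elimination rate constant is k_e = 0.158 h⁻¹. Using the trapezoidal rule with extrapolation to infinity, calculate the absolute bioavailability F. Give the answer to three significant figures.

F = 0.240

Trapezoidal AUC_0→8.5 (transdermal patch):
  [0→1]: (0.00+27.02)/2 × 1 = 13.51
  [1→3]: (27.02+36.81)/2 × 2 = 63.83
  [3→5]: (36.81+30.72)/2 × 2 = 67.53
  [5→7]: (30.72+23.28)/2 × 2 = 54.0
  [7→8]: (23.28+20.03)/2 × 1 = 21.655
  [8→8.5]: (20.03+18.55)/2 × 0.5 = 9.645
  Sum = 230.17 µg/mL·h
Tail: C_last/k_e = 18.55/0.158 = 117.405
AUC_0→∞ (transdermal patch) = 230.17 + 117.405 = 347.575 µg/mL·h
F = (AUC_ev/D_ev)/(AUC_iv/D_iv) = (347.575/5)/(1450/5) = 69.515/290 = 0.2397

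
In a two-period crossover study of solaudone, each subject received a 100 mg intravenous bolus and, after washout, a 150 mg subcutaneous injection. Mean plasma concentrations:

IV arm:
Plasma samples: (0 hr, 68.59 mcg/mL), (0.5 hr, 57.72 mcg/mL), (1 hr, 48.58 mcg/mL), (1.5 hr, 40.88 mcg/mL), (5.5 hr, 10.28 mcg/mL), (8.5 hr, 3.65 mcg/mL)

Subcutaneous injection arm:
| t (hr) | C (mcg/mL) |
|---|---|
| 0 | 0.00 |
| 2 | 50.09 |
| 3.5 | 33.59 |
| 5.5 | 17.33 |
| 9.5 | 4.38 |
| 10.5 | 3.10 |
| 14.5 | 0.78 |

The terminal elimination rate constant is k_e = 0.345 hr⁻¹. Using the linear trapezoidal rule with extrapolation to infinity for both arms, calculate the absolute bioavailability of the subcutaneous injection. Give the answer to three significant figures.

Trapezoidal AUC_0→8.5 (IV):
  [0→0.5]: (68.59+57.72)/2 × 0.5 = 31.5775
  [0.5→1]: (57.72+48.58)/2 × 0.5 = 26.575
  [1→1.5]: (48.58+40.88)/2 × 0.5 = 22.365
  [1.5→5.5]: (40.88+10.28)/2 × 4 = 102.32
  [5.5→8.5]: (10.28+3.65)/2 × 3 = 20.895
  Sum = 203.7325 mcg/mL·hr
IV tail: 3.65/0.345 = 10.580; AUC_iv,0→∞ = 203.7325 + 10.580 = 214.3125 mcg/mL·hr
Trapezoidal AUC_0→14.5 (subcutaneous injection):
  [0→2]: (0.00+50.09)/2 × 2 = 50.09
  [2→3.5]: (50.09+33.59)/2 × 1.5 = 62.76
  [3.5→5.5]: (33.59+17.33)/2 × 2 = 50.92
  [5.5→9.5]: (17.33+4.38)/2 × 4 = 43.42
  [9.5→10.5]: (4.38+3.10)/2 × 1 = 3.74
  [10.5→14.5]: (3.10+0.78)/2 × 4 = 7.76
  Sum = 218.69 mcg/mL·hr
subcutaneous injection tail: 0.78/0.345 = 2.261; AUC_ev,0→∞ = 218.69 + 2.261 = 220.951 mcg/mL·hr
F = (AUC_ev/D_ev)/(AUC_iv/D_iv) = (220.951/150)/(214.3125/100) = 1.47301/2.143125 = 0.6873

F = 0.687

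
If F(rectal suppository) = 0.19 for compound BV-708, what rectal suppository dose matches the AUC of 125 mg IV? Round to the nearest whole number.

For equal systemic exposure: F × D_ev = D_iv
D_ev = D_iv / F = 125 / 0.19 = 657.895 mg

D_rectal = 658 mg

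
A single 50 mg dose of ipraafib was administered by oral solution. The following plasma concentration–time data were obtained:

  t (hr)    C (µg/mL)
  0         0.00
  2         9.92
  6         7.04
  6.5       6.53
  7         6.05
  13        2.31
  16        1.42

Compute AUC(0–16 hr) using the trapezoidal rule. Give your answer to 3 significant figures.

AUC = 81.1 µg/mL·hr

Trapezoidal AUC_0→16:
  [0→2]: (0.00+9.92)/2 × 2 = 9.92
  [2→6]: (9.92+7.04)/2 × 4 = 33.92
  [6→6.5]: (7.04+6.53)/2 × 0.5 = 3.3925
  [6.5→7]: (6.53+6.05)/2 × 0.5 = 3.145
  [7→13]: (6.05+2.31)/2 × 6 = 25.08
  [13→16]: (2.31+1.42)/2 × 3 = 5.595
  Sum = 81.0525 µg/mL·hr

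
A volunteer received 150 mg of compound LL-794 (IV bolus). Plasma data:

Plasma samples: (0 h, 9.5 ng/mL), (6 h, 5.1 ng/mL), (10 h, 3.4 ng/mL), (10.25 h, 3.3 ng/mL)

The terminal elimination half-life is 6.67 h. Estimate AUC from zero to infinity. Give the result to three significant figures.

Trapezoidal AUC_0→10.25:
  [0→6]: (9.5+5.1)/2 × 6 = 43.8
  [6→10]: (5.1+3.4)/2 × 4 = 17.0
  [10→10.25]: (3.4+3.3)/2 × 0.25 = 0.8375
  Sum = 61.6375 ng/mL·h
k_e = ln2 / t½ = 0.693147 / 6.67 = 0.1039 h^-1
Extrapolated tail: C_last / k_e = 3.3 / 0.1039 = 31.761
AUC_0→∞ = 61.6375 + 31.761 = 93.3985 ng/mL·h

AUC = 93.4 ng/mL·h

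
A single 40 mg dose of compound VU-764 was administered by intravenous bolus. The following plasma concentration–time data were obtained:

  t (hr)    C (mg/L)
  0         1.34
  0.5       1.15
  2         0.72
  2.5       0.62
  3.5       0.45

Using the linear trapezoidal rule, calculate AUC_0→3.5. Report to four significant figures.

Trapezoidal AUC_0→3.5:
  [0→0.5]: (1.34+1.15)/2 × 0.5 = 0.6225
  [0.5→2]: (1.15+0.72)/2 × 1.5 = 1.4025
  [2→2.5]: (0.72+0.62)/2 × 0.5 = 0.335
  [2.5→3.5]: (0.62+0.45)/2 × 1 = 0.535
  Sum = 2.895 mg/L·hr

AUC = 2.895 mg/L·hr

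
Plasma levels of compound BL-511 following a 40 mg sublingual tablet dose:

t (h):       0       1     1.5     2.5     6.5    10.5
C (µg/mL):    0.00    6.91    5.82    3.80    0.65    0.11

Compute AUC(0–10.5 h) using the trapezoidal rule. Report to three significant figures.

Trapezoidal AUC_0→10.5:
  [0→1]: (0.00+6.91)/2 × 1 = 3.455
  [1→1.5]: (6.91+5.82)/2 × 0.5 = 3.1825
  [1.5→2.5]: (5.82+3.80)/2 × 1 = 4.81
  [2.5→6.5]: (3.80+0.65)/2 × 4 = 8.9
  [6.5→10.5]: (0.65+0.11)/2 × 4 = 1.52
  Sum = 21.8675 µg/mL·h

AUC = 21.9 µg/mL·h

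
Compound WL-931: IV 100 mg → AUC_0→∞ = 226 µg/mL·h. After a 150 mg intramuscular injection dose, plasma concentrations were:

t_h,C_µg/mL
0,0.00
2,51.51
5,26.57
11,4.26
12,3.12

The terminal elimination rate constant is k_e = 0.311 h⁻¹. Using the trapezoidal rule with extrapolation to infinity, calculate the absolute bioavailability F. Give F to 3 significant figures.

F = 0.811

Trapezoidal AUC_0→12 (intramuscular injection):
  [0→2]: (0.00+51.51)/2 × 2 = 51.51
  [2→5]: (51.51+26.57)/2 × 3 = 117.12
  [5→11]: (26.57+4.26)/2 × 6 = 92.49
  [11→12]: (4.26+3.12)/2 × 1 = 3.69
  Sum = 264.81 µg/mL·h
Tail: C_last/k_e = 3.12/0.311 = 10.032
AUC_0→∞ (intramuscular injection) = 264.81 + 10.032 = 274.842 µg/mL·h
F = (AUC_ev/D_ev)/(AUC_iv/D_iv) = (274.842/150)/(226/100) = 1.83228/2.26 = 0.8107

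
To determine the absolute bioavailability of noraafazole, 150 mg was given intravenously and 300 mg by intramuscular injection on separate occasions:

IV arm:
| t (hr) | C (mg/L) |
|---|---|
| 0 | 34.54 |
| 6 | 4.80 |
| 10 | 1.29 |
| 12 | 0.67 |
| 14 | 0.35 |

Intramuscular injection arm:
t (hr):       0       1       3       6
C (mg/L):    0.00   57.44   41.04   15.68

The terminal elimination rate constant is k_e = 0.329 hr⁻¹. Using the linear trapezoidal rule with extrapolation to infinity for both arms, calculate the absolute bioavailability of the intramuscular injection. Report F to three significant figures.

Trapezoidal AUC_0→14 (IV):
  [0→6]: (34.54+4.80)/2 × 6 = 118.02
  [6→10]: (4.80+1.29)/2 × 4 = 12.18
  [10→12]: (1.29+0.67)/2 × 2 = 1.96
  [12→14]: (0.67+0.35)/2 × 2 = 1.02
  Sum = 133.18 mg/L·hr
IV tail: 0.35/0.329 = 1.064; AUC_iv,0→∞ = 133.18 + 1.064 = 134.244 mg/L·hr
Trapezoidal AUC_0→6 (intramuscular injection):
  [0→1]: (0.00+57.44)/2 × 1 = 28.72
  [1→3]: (57.44+41.04)/2 × 2 = 98.48
  [3→6]: (41.04+15.68)/2 × 3 = 85.08
  Sum = 212.28 mg/L·hr
intramuscular injection tail: 15.68/0.329 = 47.660; AUC_ev,0→∞ = 212.28 + 47.660 = 259.94 mg/L·hr
F = (AUC_ev/D_ev)/(AUC_iv/D_iv) = (259.94/300)/(134.244/150) = 0.866467/0.89496 = 0.9682

F = 0.968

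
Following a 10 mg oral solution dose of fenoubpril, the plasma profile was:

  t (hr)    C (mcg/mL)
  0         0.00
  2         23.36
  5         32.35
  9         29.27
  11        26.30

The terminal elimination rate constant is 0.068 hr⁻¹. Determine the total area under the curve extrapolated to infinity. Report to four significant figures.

Trapezoidal AUC_0→11:
  [0→2]: (0.00+23.36)/2 × 2 = 23.36
  [2→5]: (23.36+32.35)/2 × 3 = 83.565
  [5→9]: (32.35+29.27)/2 × 4 = 123.24
  [9→11]: (29.27+26.30)/2 × 2 = 55.57
  Sum = 285.735 mcg/mL·hr
Extrapolated tail: C_last / k_e = 26.30 / 0.068 = 386.765
AUC_0→∞ = 285.735 + 386.765 = 672.5 mcg/mL·hr

AUC = 672.5 mcg/mL·hr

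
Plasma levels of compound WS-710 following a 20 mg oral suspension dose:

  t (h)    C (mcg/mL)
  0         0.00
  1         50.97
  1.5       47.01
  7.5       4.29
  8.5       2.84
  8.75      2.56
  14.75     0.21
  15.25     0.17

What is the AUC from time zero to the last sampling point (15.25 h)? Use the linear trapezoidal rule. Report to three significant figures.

AUC = 217 mcg/mL·h

Trapezoidal AUC_0→15.25:
  [0→1]: (0.00+50.97)/2 × 1 = 25.485
  [1→1.5]: (50.97+47.01)/2 × 0.5 = 24.495
  [1.5→7.5]: (47.01+4.29)/2 × 6 = 153.9
  [7.5→8.5]: (4.29+2.84)/2 × 1 = 3.565
  [8.5→8.75]: (2.84+2.56)/2 × 0.25 = 0.675
  [8.75→14.75]: (2.56+0.21)/2 × 6 = 8.31
  [14.75→15.25]: (0.21+0.17)/2 × 0.5 = 0.095
  Sum = 216.525 mcg/mL·h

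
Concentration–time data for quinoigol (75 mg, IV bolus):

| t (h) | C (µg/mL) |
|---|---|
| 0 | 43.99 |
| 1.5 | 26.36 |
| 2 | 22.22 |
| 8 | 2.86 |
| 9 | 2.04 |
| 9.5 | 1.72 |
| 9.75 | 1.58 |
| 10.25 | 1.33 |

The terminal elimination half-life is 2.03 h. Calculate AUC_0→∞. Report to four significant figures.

Trapezoidal AUC_0→10.25:
  [0→1.5]: (43.99+26.36)/2 × 1.5 = 52.7625
  [1.5→2]: (26.36+22.22)/2 × 0.5 = 12.145
  [2→8]: (22.22+2.86)/2 × 6 = 75.24
  [8→9]: (2.86+2.04)/2 × 1 = 2.45
  [9→9.5]: (2.04+1.72)/2 × 0.5 = 0.94
  [9.5→9.75]: (1.72+1.58)/2 × 0.25 = 0.4125
  [9.75→10.25]: (1.58+1.33)/2 × 0.5 = 0.7275
  Sum = 144.6775 µg/mL·h
k_e = ln2 / t½ = 0.693147 / 2.03 = 0.3415 h^-1
Extrapolated tail: C_last / k_e = 1.33 / 0.3415 = 3.895
AUC_0→∞ = 144.6775 + 3.895 = 148.5725 µg/mL·h

AUC = 148.6 µg/mL·h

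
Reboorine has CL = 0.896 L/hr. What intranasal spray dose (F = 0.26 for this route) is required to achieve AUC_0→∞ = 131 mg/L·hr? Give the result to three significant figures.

Dose = 451 mg

Dose = CL × AUC_0→∞ / F
     = 0.896 × 131 / 0.26 = 451.446 mg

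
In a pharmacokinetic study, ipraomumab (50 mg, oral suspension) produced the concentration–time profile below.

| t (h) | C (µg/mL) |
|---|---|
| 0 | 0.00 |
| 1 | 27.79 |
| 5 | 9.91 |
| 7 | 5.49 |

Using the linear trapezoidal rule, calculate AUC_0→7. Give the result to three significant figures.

AUC = 105 µg/mL·h

Trapezoidal AUC_0→7:
  [0→1]: (0.00+27.79)/2 × 1 = 13.895
  [1→5]: (27.79+9.91)/2 × 4 = 75.4
  [5→7]: (9.91+5.49)/2 × 2 = 15.4
  Sum = 104.695 µg/mL·h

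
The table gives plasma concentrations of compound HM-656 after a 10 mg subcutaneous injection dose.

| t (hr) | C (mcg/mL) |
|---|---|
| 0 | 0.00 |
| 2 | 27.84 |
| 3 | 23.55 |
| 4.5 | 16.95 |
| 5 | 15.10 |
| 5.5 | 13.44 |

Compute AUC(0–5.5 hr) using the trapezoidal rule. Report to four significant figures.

AUC = 99.06 mcg/mL·hr

Trapezoidal AUC_0→5.5:
  [0→2]: (0.00+27.84)/2 × 2 = 27.84
  [2→3]: (27.84+23.55)/2 × 1 = 25.695
  [3→4.5]: (23.55+16.95)/2 × 1.5 = 30.375
  [4.5→5]: (16.95+15.10)/2 × 0.5 = 8.0125
  [5→5.5]: (15.10+13.44)/2 × 0.5 = 7.135
  Sum = 99.0575 mcg/mL·hr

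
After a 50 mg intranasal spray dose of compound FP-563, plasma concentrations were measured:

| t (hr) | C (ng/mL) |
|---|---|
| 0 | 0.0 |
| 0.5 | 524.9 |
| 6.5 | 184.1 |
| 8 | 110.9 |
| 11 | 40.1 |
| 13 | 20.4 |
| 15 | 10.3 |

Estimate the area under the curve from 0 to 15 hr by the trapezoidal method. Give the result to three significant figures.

Trapezoidal AUC_0→15:
  [0→0.5]: (0.0+524.9)/2 × 0.5 = 131.225
  [0.5→6.5]: (524.9+184.1)/2 × 6 = 2127.0
  [6.5→8]: (184.1+110.9)/2 × 1.5 = 221.25
  [8→11]: (110.9+40.1)/2 × 3 = 226.5
  [11→13]: (40.1+20.4)/2 × 2 = 60.5
  [13→15]: (20.4+10.3)/2 × 2 = 30.7
  Sum = 2797.175 ng/mL·hr

AUC = 2800 ng/mL·hr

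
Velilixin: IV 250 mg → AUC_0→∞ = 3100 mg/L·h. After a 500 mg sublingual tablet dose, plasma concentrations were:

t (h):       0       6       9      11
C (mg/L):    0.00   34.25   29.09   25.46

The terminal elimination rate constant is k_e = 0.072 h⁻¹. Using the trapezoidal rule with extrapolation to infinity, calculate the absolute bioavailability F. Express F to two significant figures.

Trapezoidal AUC_0→11 (sublingual tablet):
  [0→6]: (0.00+34.25)/2 × 6 = 102.75
  [6→9]: (34.25+29.09)/2 × 3 = 95.01
  [9→11]: (29.09+25.46)/2 × 2 = 54.55
  Sum = 252.31 mg/L·h
Tail: C_last/k_e = 25.46/0.072 = 353.611
AUC_0→∞ (sublingual tablet) = 252.31 + 353.611 = 605.921 mg/L·h
F = (AUC_ev/D_ev)/(AUC_iv/D_iv) = (605.921/500)/(3100/250) = 1.211842/12.4 = 0.0977

F = 0.098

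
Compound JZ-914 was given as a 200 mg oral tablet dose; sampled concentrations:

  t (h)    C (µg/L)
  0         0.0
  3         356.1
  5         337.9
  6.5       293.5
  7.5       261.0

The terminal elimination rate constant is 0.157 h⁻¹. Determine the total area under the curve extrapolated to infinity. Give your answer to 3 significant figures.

AUC = 3640 µg/L·h

Trapezoidal AUC_0→7.5:
  [0→3]: (0.0+356.1)/2 × 3 = 534.15
  [3→5]: (356.1+337.9)/2 × 2 = 694.0
  [5→6.5]: (337.9+293.5)/2 × 1.5 = 473.55
  [6.5→7.5]: (293.5+261.0)/2 × 1 = 277.25
  Sum = 1978.95 µg/L·h
Extrapolated tail: C_last / k_e = 261.0 / 0.157 = 1662.420
AUC_0→∞ = 1978.95 + 1662.420 = 3641.37 µg/L·h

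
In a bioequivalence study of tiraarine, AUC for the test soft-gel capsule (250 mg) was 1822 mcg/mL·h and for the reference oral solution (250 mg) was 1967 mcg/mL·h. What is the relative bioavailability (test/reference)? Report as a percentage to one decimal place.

F_rel = 92.6%

F_rel = (AUC_test/D_test) / (AUC_ref/D_ref)
      = (1822/250) / (1967/250)
      = 7.288 / 7.868 = 0.9263 = 92.63%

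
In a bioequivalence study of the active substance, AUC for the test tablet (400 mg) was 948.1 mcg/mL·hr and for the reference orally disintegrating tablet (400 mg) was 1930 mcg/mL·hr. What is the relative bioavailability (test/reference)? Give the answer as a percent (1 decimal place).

F_rel = (AUC_test/D_test) / (AUC_ref/D_ref)
      = (948.1/400) / (1930/400)
      = 2.37025 / 4.825 = 0.4912 = 49.12%

F_rel = 49.1%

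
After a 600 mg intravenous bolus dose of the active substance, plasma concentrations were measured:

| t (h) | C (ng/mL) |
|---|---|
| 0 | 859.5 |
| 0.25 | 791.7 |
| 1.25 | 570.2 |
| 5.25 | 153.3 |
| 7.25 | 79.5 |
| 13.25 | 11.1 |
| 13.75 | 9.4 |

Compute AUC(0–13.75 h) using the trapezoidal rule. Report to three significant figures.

AUC = 2840 ng/mL·h

Trapezoidal AUC_0→13.75:
  [0→0.25]: (859.5+791.7)/2 × 0.25 = 206.4
  [0.25→1.25]: (791.7+570.2)/2 × 1 = 680.95
  [1.25→5.25]: (570.2+153.3)/2 × 4 = 1447.0
  [5.25→7.25]: (153.3+79.5)/2 × 2 = 232.8
  [7.25→13.25]: (79.5+11.1)/2 × 6 = 271.8
  [13.25→13.75]: (11.1+9.4)/2 × 0.5 = 5.125
  Sum = 2844.075 ng/mL·h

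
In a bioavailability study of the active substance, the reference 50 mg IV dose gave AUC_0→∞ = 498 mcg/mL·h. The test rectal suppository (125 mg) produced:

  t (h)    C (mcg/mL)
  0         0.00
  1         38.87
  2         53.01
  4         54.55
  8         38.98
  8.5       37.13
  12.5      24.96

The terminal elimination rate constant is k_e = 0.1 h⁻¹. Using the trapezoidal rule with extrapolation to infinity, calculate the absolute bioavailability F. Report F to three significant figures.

F = 0.605

Trapezoidal AUC_0→12.5 (rectal suppository):
  [0→1]: (0.00+38.87)/2 × 1 = 19.435
  [1→2]: (38.87+53.01)/2 × 1 = 45.94
  [2→4]: (53.01+54.55)/2 × 2 = 107.56
  [4→8]: (54.55+38.98)/2 × 4 = 187.06
  [8→8.5]: (38.98+37.13)/2 × 0.5 = 19.0275
  [8.5→12.5]: (37.13+24.96)/2 × 4 = 124.18
  Sum = 503.2025 mcg/mL·h
Tail: C_last/k_e = 24.96/0.1 = 249.600
AUC_0→∞ (rectal suppository) = 503.2025 + 249.600 = 752.8025 mcg/mL·h
F = (AUC_ev/D_ev)/(AUC_iv/D_iv) = (752.8025/125)/(498/50) = 6.02242/9.96 = 0.6047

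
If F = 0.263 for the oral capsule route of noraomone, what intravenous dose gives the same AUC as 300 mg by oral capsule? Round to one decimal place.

Systemic exposure from an extravascular dose = F × D_ev, so the equivalent IV dose is F × D_ev.
D_iv = F × D_ev = 0.263 × 300 = 78.9 mg

D_iv = 78.9 mg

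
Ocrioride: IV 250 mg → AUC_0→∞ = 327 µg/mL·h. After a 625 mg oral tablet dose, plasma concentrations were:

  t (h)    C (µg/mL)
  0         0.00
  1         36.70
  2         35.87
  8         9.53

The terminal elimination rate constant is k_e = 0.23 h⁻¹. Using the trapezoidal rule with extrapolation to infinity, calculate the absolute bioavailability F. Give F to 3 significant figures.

Trapezoidal AUC_0→8 (oral tablet):
  [0→1]: (0.00+36.70)/2 × 1 = 18.35
  [1→2]: (36.70+35.87)/2 × 1 = 36.285
  [2→8]: (35.87+9.53)/2 × 6 = 136.2
  Sum = 190.835 µg/mL·h
Tail: C_last/k_e = 9.53/0.23 = 41.435
AUC_0→∞ (oral tablet) = 190.835 + 41.435 = 232.27 µg/mL·h
F = (AUC_ev/D_ev)/(AUC_iv/D_iv) = (232.27/625)/(327/250) = 0.371632/1.308 = 0.2841

F = 0.284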